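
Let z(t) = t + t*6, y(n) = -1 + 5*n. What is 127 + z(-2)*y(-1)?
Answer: 211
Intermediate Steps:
z(t) = 7*t (z(t) = t + 6*t = 7*t)
127 + z(-2)*y(-1) = 127 + (7*(-2))*(-1 + 5*(-1)) = 127 - 14*(-1 - 5) = 127 - 14*(-6) = 127 + 84 = 211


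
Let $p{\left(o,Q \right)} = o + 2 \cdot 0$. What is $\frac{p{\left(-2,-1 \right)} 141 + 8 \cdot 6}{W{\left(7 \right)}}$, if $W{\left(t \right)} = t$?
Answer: $- \frac{234}{7} \approx -33.429$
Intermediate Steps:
$p{\left(o,Q \right)} = o$ ($p{\left(o,Q \right)} = o + 0 = o$)
$\frac{p{\left(-2,-1 \right)} 141 + 8 \cdot 6}{W{\left(7 \right)}} = \frac{\left(-2\right) 141 + 8 \cdot 6}{7} = \left(-282 + 48\right) \frac{1}{7} = \left(-234\right) \frac{1}{7} = - \frac{234}{7}$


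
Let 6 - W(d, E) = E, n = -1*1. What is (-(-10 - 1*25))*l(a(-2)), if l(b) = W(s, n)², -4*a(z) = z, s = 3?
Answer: 1715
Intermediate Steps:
a(z) = -z/4
n = -1
W(d, E) = 6 - E
l(b) = 49 (l(b) = (6 - 1*(-1))² = (6 + 1)² = 7² = 49)
(-(-10 - 1*25))*l(a(-2)) = -(-10 - 1*25)*49 = -(-10 - 25)*49 = -1*(-35)*49 = 35*49 = 1715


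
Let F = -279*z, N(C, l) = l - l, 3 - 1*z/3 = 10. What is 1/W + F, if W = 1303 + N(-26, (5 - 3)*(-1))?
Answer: 7634278/1303 ≈ 5859.0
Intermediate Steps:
z = -21 (z = 9 - 3*10 = 9 - 30 = -21)
N(C, l) = 0
F = 5859 (F = -279*(-21) = 5859)
W = 1303 (W = 1303 + 0 = 1303)
1/W + F = 1/1303 + 5859 = 7634278/1303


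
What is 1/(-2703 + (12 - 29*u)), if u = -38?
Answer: -1/1589 ≈ -0.00062933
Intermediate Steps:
1/(-2703 + (12 - 29*u)) = 1/(-2703 + (12 - 29*(-38))) = 1/(-2703 + (12 + 1102)) = 1/(-2703 + 1114) = 1/(-1589) = -1/1589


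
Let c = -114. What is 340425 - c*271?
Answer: 371319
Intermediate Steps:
340425 - c*271 = 340425 - (-114)*271 = 340425 - 1*(-30894) = 340425 + 30894 = 371319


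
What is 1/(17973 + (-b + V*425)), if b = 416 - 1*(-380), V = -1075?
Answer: -1/439698 ≈ -2.2743e-6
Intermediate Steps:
b = 796 (b = 416 + 380 = 796)
1/(17973 + (-b + V*425)) = 1/(17973 + (-1*796 - 1075*425)) = 1/(17973 + (-796 - 456875)) = 1/(17973 - 457671) = 1/(-439698) = -1/439698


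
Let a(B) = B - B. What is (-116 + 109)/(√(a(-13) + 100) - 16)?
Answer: 7/6 ≈ 1.1667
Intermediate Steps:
a(B) = 0
(-116 + 109)/(√(a(-13) + 100) - 16) = (-116 + 109)/(√(0 + 100) - 16) = -7/(√100 - 16) = -7/(10 - 16) = -7/(-6) = -7*(-⅙) = 7/6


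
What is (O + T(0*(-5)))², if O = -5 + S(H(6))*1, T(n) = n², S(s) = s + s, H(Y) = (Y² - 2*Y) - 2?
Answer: 1521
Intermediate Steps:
H(Y) = -2 + Y² - 2*Y
S(s) = 2*s
O = 39 (O = -5 + (2*(-2 + 6² - 2*6))*1 = -5 + (2*(-2 + 36 - 12))*1 = -5 + (2*22)*1 = -5 + 44*1 = -5 + 44 = 39)
(O + T(0*(-5)))² = (39 + (0*(-5))²)² = (39 + 0²)² = (39 + 0)² = 39² = 1521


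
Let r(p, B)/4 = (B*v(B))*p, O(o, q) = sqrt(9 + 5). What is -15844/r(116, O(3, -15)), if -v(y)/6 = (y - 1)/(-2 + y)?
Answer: -3961/9048 + 3961*sqrt(14)/10556 ≈ 0.96623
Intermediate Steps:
v(y) = -6*(-1 + y)/(-2 + y) (v(y) = -6*(y - 1)/(-2 + y) = -6*(-1 + y)/(-2 + y))
O(o, q) = sqrt(14)
r(p, B) = 24*B*p*(1 - B)/(-2 + B) (r(p, B) = 4*((B*(6*(1 - B)/(-2 + B)))*p) = 4*((6*B*(1 - B)/(-2 + B))*p) = 4*(6*B*p*(1 - B)/(-2 + B)) = 24*B*p*(1 - B)/(-2 + B))
-15844/r(116, O(3, -15)) = -15844*sqrt(14)*(-2 + sqrt(14))/(38976*(1 - sqrt(14))) = -3961*sqrt(14)*(-2 + sqrt(14))/(9744*(1 - sqrt(14)))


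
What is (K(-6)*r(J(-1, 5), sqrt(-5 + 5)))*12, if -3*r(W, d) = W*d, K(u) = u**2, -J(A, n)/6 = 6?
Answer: 0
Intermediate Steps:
J(A, n) = -36 (J(A, n) = -6*6 = -36)
r(W, d) = -W*d/3
(K(-6)*r(J(-1, 5), sqrt(-5 + 5)))*12 = ((-6)**2*(-1/3*(-36)*sqrt(-5 + 5)))*12 = (36*(-1/3*(-36)*sqrt(0)))*12 = (36*(-1/3*(-36)*0))*12 = (36*0)*12 = 0*12 = 0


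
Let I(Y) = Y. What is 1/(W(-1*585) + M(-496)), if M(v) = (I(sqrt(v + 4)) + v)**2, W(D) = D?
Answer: I/(1984*sqrt(123) + 244939*I) ≈ 4.05e-6 + 3.6382e-7*I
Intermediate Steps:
M(v) = (v + sqrt(4 + v))**2 (M(v) = (sqrt(v + 4) + v)**2 = (sqrt(4 + v) + v)**2 = (v + sqrt(4 + v))**2)
1/(W(-1*585) + M(-496)) = 1/(-1*585 + (-496 + sqrt(4 - 496))**2) = 1/(-585 + (-496 + sqrt(-492))**2) = 1/(-585 + (-496 + 2*I*sqrt(123))**2)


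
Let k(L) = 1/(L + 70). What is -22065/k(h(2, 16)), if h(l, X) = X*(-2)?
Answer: -838470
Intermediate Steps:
h(l, X) = -2*X
k(L) = 1/(70 + L)
-22065/k(h(2, 16)) = -22065/(1/(70 - 2*16)) = -22065/(1/(70 - 32)) = -22065/(1/38) = -22065/1/38 = -22065*38 = -838470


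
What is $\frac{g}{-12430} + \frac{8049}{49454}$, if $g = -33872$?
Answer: $\frac{887577479}{307356610} \approx 2.8878$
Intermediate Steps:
$\frac{g}{-12430} + \frac{8049}{49454} = - \frac{33872}{-12430} + \frac{8049}{49454} = \left(-33872\right) \left(- \frac{1}{12430}\right) + 8049 \cdot \frac{1}{49454} = \frac{16936}{6215} + \frac{8049}{49454} = \frac{887577479}{307356610}$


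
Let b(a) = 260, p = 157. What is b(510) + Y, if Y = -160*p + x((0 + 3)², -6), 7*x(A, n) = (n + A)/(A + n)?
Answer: -174019/7 ≈ -24860.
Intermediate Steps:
x(A, n) = ⅐ (x(A, n) = ((n + A)/(A + n))/7 = ((A + n)/(A + n))/7 = (⅐)*1 = ⅐)
Y = -175839/7 (Y = -160*157 + ⅐ = -25120 + ⅐ = -175839/7 ≈ -25120.)
b(510) + Y = 260 - 175839/7 = -174019/7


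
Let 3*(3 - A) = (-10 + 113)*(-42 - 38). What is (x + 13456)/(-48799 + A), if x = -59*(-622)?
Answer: -75231/69074 ≈ -1.0891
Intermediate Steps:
x = 36698
A = 8249/3 (A = 3 - (-10 + 113)*(-42 - 38)/3 = 3 - 103*(-80)/3 = 3 - 1/3*(-8240) = 3 + 8240/3 = 8249/3 ≈ 2749.7)
(x + 13456)/(-48799 + A) = (36698 + 13456)/(-48799 + 8249/3) = 50154/(-138148/3) = 50154*(-3/138148) = -75231/69074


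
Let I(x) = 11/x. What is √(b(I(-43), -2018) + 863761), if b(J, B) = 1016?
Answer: √864777 ≈ 929.93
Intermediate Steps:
√(b(I(-43), -2018) + 863761) = √(1016 + 863761) = √864777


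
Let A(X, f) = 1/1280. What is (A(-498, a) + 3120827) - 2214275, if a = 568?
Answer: 1160386561/1280 ≈ 9.0655e+5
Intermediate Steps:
A(X, f) = 1/1280
(A(-498, a) + 3120827) - 2214275 = (1/1280 + 3120827) - 2214275 = 3994658561/1280 - 2214275 = 1160386561/1280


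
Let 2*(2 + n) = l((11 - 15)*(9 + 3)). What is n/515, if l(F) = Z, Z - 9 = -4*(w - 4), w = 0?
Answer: 21/1030 ≈ 0.020388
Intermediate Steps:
Z = 25 (Z = 9 - 4*(0 - 4) = 9 - 4*(-4) = 9 + 16 = 25)
l(F) = 25
n = 21/2 (n = -2 + (½)*25 = -2 + 25/2 = 21/2 ≈ 10.500)
n/515 = (21/2)/515 = (21/2)*(1/515) = 21/1030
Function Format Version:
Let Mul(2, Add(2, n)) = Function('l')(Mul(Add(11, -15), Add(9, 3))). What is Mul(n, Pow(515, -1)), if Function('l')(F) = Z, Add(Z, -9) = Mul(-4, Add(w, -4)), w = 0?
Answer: Rational(21, 1030) ≈ 0.020388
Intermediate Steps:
Z = 25 (Z = Add(9, Mul(-4, Add(0, -4))) = Add(9, Mul(-4, -4)) = Add(9, 16) = 25)
Function('l')(F) = 25
n = Rational(21, 2) (n = Add(-2, Mul(Rational(1, 2), 25)) = Add(-2, Rational(25, 2)) = Rational(21, 2) ≈ 10.500)
Mul(n, Pow(515, -1)) = Mul(Rational(21, 2), Pow(515, -1)) = Mul(Rational(21, 2), Rational(1, 515)) = Rational(21, 1030)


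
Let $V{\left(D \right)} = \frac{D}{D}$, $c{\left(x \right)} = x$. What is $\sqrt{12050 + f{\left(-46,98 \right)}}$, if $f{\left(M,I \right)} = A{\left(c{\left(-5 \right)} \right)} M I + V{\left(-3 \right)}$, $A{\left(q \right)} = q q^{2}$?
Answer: $\sqrt{575551} \approx 758.65$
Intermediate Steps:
$V{\left(D \right)} = 1$
$A{\left(q \right)} = q^{3}$
$f{\left(M,I \right)} = 1 - 125 I M$ ($f{\left(M,I \right)} = \left(-5\right)^{3} M I + 1 = - 125 M I + 1 = - 125 I M + 1 = 1 - 125 I M$)
$\sqrt{12050 + f{\left(-46,98 \right)}} = \sqrt{12050 - \left(-1 + 12250 \left(-46\right)\right)} = \sqrt{12050 + \left(1 + 563500\right)} = \sqrt{12050 + 563501} = \sqrt{575551}$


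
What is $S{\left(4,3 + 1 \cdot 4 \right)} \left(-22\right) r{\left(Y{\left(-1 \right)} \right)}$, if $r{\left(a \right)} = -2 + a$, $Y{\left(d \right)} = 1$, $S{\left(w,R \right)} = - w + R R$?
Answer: $990$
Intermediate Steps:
$S{\left(w,R \right)} = R^{2} - w$ ($S{\left(w,R \right)} = - w + R^{2} = R^{2} - w$)
$S{\left(4,3 + 1 \cdot 4 \right)} \left(-22\right) r{\left(Y{\left(-1 \right)} \right)} = \left(\left(3 + 1 \cdot 4\right)^{2} - 4\right) \left(-22\right) \left(-2 + 1\right) = \left(\left(3 + 4\right)^{2} - 4\right) \left(-22\right) \left(-1\right) = \left(7^{2} - 4\right) \left(-22\right) \left(-1\right) = \left(49 - 4\right) \left(-22\right) \left(-1\right) = 45 \left(-22\right) \left(-1\right) = \left(-990\right) \left(-1\right) = 990$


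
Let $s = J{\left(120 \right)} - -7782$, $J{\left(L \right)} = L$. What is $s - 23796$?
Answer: $-15894$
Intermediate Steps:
$s = 7902$ ($s = 120 - -7782 = 120 + 7782 = 7902$)
$s - 23796 = 7902 - 23796 = -15894$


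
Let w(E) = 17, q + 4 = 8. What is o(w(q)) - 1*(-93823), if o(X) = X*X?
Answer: 94112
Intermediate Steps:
q = 4 (q = -4 + 8 = 4)
o(X) = X²
o(w(q)) - 1*(-93823) = 17² - 1*(-93823) = 289 + 93823 = 94112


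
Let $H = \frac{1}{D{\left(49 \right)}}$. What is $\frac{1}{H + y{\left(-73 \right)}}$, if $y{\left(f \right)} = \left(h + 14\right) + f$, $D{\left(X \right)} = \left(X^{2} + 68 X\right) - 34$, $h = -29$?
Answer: $- \frac{5699}{501511} \approx -0.011364$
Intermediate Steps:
$D{\left(X \right)} = -34 + X^{2} + 68 X$
$H = \frac{1}{5699}$ ($H = \frac{1}{-34 + 49^{2} + 68 \cdot 49} = \frac{1}{-34 + 2401 + 3332} = \frac{1}{5699} \approx 0.00017547$)
$y{\left(f \right)} = -15 + f$ ($y{\left(f \right)} = \left(-29 + 14\right) + f = -15 + f$)
$\frac{1}{H + y{\left(-73 \right)}} = \frac{1}{\frac{1}{5699} - 88} = \frac{1}{- \frac{501511}{5699}} = - \frac{5699}{501511}$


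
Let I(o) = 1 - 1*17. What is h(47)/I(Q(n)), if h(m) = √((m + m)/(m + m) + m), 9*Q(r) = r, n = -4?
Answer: -√3/4 ≈ -0.43301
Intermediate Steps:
Q(r) = r/9
I(o) = -16 (I(o) = 1 - 17 = -16)
h(m) = √(1 + m) (h(m) = √((2*m)/((2*m)) + m) = √((2*m)*(1/(2*m)) + m) = √(1 + m))
h(47)/I(Q(n)) = √(1 + 47)/(-16) = √48*(-1/16) = (4*√3)*(-1/16) = -√3/4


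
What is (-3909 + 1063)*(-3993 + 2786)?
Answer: 3435122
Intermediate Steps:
(-3909 + 1063)*(-3993 + 2786) = -2846*(-1207) = 3435122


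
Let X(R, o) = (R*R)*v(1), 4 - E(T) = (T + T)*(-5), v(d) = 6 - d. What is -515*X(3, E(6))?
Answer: -23175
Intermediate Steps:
E(T) = 4 + 10*T (E(T) = 4 - (T + T)*(-5) = 4 - 2*T*(-5) = 4 - (-10)*T = 4 + 10*T)
X(R, o) = 5*R² (X(R, o) = (R*R)*(6 - 1*1) = R²*(6 - 1) = R²*5 = 5*R²)
-515*X(3, E(6)) = -2575*3² = -2575*9 = -515*45 = -23175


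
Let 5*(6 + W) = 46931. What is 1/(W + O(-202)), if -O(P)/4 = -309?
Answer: 5/53081 ≈ 9.4196e-5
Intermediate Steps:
W = 46901/5 (W = -6 + (⅕)*46931 = -6 + 46931/5 = 46901/5 ≈ 9380.2)
O(P) = 1236 (O(P) = -4*(-309) = 1236)
1/(W + O(-202)) = 1/(46901/5 + 1236) = 1/(53081/5) = 5/53081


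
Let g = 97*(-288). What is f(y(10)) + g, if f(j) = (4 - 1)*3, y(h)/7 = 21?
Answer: -27927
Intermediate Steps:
g = -27936
y(h) = 147 (y(h) = 7*21 = 147)
f(j) = 9 (f(j) = 3*3 = 9)
f(y(10)) + g = 9 - 27936 = -27927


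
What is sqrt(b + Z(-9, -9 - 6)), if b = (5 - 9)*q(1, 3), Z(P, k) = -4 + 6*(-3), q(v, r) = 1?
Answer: I*sqrt(26) ≈ 5.099*I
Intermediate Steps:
Z(P, k) = -22 (Z(P, k) = -4 - 18 = -22)
b = -4 (b = (5 - 9)*1 = -4*1 = -4)
sqrt(b + Z(-9, -9 - 6)) = sqrt(-4 - 22) = sqrt(-26) = I*sqrt(26)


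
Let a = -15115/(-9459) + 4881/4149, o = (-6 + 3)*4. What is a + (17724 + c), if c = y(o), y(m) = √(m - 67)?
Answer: 77299354622/4360599 + I*√79 ≈ 17727.0 + 8.8882*I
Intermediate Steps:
o = -12 (o = -3*4 = -12)
y(m) = √(-67 + m)
c = I*√79 (c = √(-67 - 12) = √(-79) = I*√79 ≈ 8.8882*I)
a = 12097946/4360599 (a = -15115*(-1/9459) + 4881*(1/4149) = 15115/9459 + 1627/1383 = 12097946/4360599 ≈ 2.7744)
a + (17724 + c) = 12097946/4360599 + (17724 + I*√79) = 77299354622/4360599 + I*√79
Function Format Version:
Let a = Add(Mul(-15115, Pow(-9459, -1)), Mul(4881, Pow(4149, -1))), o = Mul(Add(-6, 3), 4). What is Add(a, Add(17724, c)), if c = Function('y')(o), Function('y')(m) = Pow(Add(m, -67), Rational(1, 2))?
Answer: Add(Rational(77299354622, 4360599), Mul(I, Pow(79, Rational(1, 2)))) ≈ Add(17727., Mul(8.8882, I))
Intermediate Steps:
o = -12 (o = Mul(-3, 4) = -12)
Function('y')(m) = Pow(Add(-67, m), Rational(1, 2))
c = Mul(I, Pow(79, Rational(1, 2))) (c = Pow(Add(-67, -12), Rational(1, 2)) = Pow(-79, Rational(1, 2)) = Mul(I, Pow(79, Rational(1, 2))) ≈ Mul(8.8882, I))
a = Rational(12097946, 4360599) (a = Add(Mul(-15115, Rational(-1, 9459)), Mul(4881, Rational(1, 4149))) = Add(Rational(15115, 9459), Rational(1627, 1383)) = Rational(12097946, 4360599) ≈ 2.7744)
Add(a, Add(17724, c)) = Add(Rational(12097946, 4360599), Add(17724, Mul(I, Pow(79, Rational(1, 2))))) = Add(Rational(77299354622, 4360599), Mul(I, Pow(79, Rational(1, 2))))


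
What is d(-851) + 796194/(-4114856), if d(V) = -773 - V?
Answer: 160081287/2057428 ≈ 77.807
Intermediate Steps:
d(-851) + 796194/(-4114856) = (-773 - 1*(-851)) + 796194/(-4114856) = (-773 + 851) + 796194*(-1/4114856) = 78 - 398097/2057428 = 160081287/2057428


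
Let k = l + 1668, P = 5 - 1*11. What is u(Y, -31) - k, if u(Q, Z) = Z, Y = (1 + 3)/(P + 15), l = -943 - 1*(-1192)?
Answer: -1948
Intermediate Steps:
l = 249 (l = -943 + 1192 = 249)
P = -6 (P = 5 - 11 = -6)
Y = 4/9 (Y = (1 + 3)/(-6 + 15) = 4/9 ≈ 0.44444)
k = 1917 (k = 249 + 1668 = 1917)
u(Y, -31) - k = -31 - 1*1917 = -31 - 1917 = -1948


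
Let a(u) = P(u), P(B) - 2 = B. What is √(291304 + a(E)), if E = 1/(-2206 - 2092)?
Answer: √5381238637726/4298 ≈ 539.73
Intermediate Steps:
P(B) = 2 + B
E = -1/4298 (E = 1/(-4298) = -1/4298 ≈ -0.00023267)
a(u) = 2 + u
√(291304 + a(E)) = √(291304 + (2 - 1/4298)) = √(291304 + 8595/4298) = √(1252033187/4298) = √5381238637726/4298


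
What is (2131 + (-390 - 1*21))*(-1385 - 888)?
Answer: -3909560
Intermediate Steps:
(2131 + (-390 - 1*21))*(-1385 - 888) = (2131 + (-390 - 21))*(-2273) = (2131 - 411)*(-2273) = 1720*(-2273) = -3909560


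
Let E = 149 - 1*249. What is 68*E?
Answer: -6800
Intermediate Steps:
E = -100 (E = 149 - 249 = -100)
68*E = 68*(-100) = -6800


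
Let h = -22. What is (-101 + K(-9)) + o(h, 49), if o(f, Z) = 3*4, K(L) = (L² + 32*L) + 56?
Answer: -240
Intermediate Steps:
K(L) = 56 + L² + 32*L
o(f, Z) = 12
(-101 + K(-9)) + o(h, 49) = (-101 + (56 + (-9)² + 32*(-9))) + 12 = (-101 + (56 + 81 - 288)) + 12 = (-101 - 151) + 12 = -252 + 12 = -240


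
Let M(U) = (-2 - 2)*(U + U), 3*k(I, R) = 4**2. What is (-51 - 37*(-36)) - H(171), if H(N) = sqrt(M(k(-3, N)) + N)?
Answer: 1281 - sqrt(1155)/3 ≈ 1269.7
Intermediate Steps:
k(I, R) = 16/3 (k(I, R) = (1/3)*4**2 = (1/3)*16 = 16/3)
M(U) = -8*U
H(N) = sqrt(-128/3 + N) (H(N) = sqrt(-8*16/3 + N) = sqrt(-128/3 + N))
(-51 - 37*(-36)) - H(171) = (-51 - 37*(-36)) - sqrt(-384 + 9*171)/3 = (-51 + 1332) - sqrt(-384 + 1539)/3 = 1281 - sqrt(1155)/3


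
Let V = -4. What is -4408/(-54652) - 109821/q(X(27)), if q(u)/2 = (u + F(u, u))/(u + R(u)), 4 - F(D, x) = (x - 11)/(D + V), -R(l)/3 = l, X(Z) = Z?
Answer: 931801532677/9523111 ≈ 97846.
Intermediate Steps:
R(l) = -3*l
F(D, x) = 4 - (-11 + x)/(-4 + D) (F(D, x) = 4 - (x - 11)/(D - 4) = 4 - (-11 + x)/(-4 + D))
q(u) = -(u + (-5 + 3*u)/(-4 + u))/u (q(u) = 2*((u + (-5 - u + 4*u)/(-4 + u))/(u - 3*u)) = 2*((u + (-5 + 3*u)/(-4 + u))/((-2*u))) = 2*((u + (-5 + 3*u)/(-4 + u))*(-1/(2*u))) = 2*(-(u + (-5 + 3*u)/(-4 + u))/(2*u)) = -(u + (-5 + 3*u)/(-4 + u))/u)
-4408/(-54652) - 109821/q(X(27)) = -4408/(-54652) - 109821*27*(-4 + 27)/(5 + 27 - 1*27**2) = -4408*(-1/54652) - 109821*621/(5 + 27 - 1*729) = 1102/13663 - 109821*621/(5 + 27 - 729) = 1102/13663 - 109821/((1/27)*(1/23)*(-697)) = 1102/13663 - 109821/(-697/621) = 1102/13663 - 109821*(-621/697) = 1102/13663 + 68198841/697 = 931801532677/9523111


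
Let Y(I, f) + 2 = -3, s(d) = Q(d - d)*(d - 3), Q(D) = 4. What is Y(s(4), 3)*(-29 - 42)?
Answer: 355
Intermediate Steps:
s(d) = -12 + 4*d (s(d) = 4*(d - 3) = 4*(-3 + d) = -12 + 4*d)
Y(I, f) = -5 (Y(I, f) = -2 - 3 = -5)
Y(s(4), 3)*(-29 - 42) = -5*(-29 - 42) = -5*(-71) = 355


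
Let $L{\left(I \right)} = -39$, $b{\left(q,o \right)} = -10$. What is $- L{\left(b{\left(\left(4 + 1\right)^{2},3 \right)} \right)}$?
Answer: $39$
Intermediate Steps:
$- L{\left(b{\left(\left(4 + 1\right)^{2},3 \right)} \right)} = \left(-1\right) \left(-39\right) = 39$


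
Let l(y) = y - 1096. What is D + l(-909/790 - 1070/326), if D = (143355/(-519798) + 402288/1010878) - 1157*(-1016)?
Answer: 3310984658144151249713/2819270864069495 ≈ 1.1744e+6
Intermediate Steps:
D = 102945936985075977/87575393774 (D = (143355*(-1/519798) + 402288*(1/1010878)) + 1175512 = (-47785/173266 + 201144/505439) + 1175512 = 10699013689/87575393774 + 1175512 = 102945936985075977/87575393774 ≈ 1.1755e+6)
l(y) = -1096 + y
D + l(-909/790 - 1070/326) = 102945936985075977/87575393774 + (-1096 + (-909/790 - 1070/326)) = 102945936985075977/87575393774 + (-1096 + (-909*1/790 - 1070*1/326)) = 102945936985075977/87575393774 + (-1096 + (-909/790 - 535/163)) = 102945936985075977/87575393774 + (-1096 - 570817/128770) = 102945936985075977/87575393774 - 141702737/128770 = 3310984658144151249713/2819270864069495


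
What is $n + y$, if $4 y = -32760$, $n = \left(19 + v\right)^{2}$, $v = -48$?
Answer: $-7349$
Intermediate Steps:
$n = 841$ ($n = \left(19 - 48\right)^{2} = \left(-29\right)^{2} = 841$)
$y = -8190$ ($y = \frac{1}{4} \left(-32760\right) = -8190$)
$n + y = 841 - 8190 = -7349$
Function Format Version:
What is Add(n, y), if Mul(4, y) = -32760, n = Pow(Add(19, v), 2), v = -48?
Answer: -7349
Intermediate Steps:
n = 841 (n = Pow(Add(19, -48), 2) = Pow(-29, 2) = 841)
y = -8190 (y = Mul(Rational(1, 4), -32760) = -8190)
Add(n, y) = Add(841, -8190) = -7349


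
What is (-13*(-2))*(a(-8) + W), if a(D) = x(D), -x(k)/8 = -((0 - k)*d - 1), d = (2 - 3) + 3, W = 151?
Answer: 7046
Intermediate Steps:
d = 2 (d = -1 + 3 = 2)
x(k) = -8 - 16*k (x(k) = -(-8)*((0 - k)*2 - 1) = -(-8)*(-k*2 - 1) = -(-8)*(-2*k - 1) = -(-8)*(-1 - 2*k) = -8*(1 + 2*k) = -8 - 16*k)
a(D) = -8 - 16*D
(-13*(-2))*(a(-8) + W) = (-13*(-2))*((-8 - 16*(-8)) + 151) = 26*((-8 + 128) + 151) = 26*(120 + 151) = 26*271 = 7046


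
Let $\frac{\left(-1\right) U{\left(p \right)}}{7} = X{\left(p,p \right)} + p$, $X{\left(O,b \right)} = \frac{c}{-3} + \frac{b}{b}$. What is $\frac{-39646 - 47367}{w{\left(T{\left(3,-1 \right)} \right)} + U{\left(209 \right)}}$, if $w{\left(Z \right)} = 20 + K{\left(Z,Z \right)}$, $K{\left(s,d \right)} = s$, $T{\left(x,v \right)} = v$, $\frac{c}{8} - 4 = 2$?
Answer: $\frac{87013}{1339} \approx 64.984$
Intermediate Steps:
$c = 48$ ($c = 32 + 8 \cdot 2 = 32 + 16 = 48$)
$X{\left(O,b \right)} = -15$ ($X{\left(O,b \right)} = \frac{48}{-3} + \frac{b}{b} = 48 \left(- \frac{1}{3}\right) + 1 = -16 + 1 = -15$)
$U{\left(p \right)} = 105 - 7 p$ ($U{\left(p \right)} = - 7 \left(-15 + p\right) = 105 - 7 p$)
$w{\left(Z \right)} = 20 + Z$
$\frac{-39646 - 47367}{w{\left(T{\left(3,-1 \right)} \right)} + U{\left(209 \right)}} = \frac{-39646 - 47367}{\left(20 - 1\right) + \left(105 - 1463\right)} = - \frac{87013}{19 + \left(105 - 1463\right)} = - \frac{87013}{19 - 1358} = - \frac{87013}{-1339} = \left(-87013\right) \left(- \frac{1}{1339}\right) = \frac{87013}{1339}$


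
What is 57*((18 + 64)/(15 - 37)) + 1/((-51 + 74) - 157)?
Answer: -313169/1474 ≈ -212.46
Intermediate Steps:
57*((18 + 64)/(15 - 37)) + 1/((-51 + 74) - 157) = 57*(82/(-22)) + 1/(23 - 157) = 57*(82*(-1/22)) + 1/(-134) = 57*(-41/11) - 1/134 = -2337/11 - 1/134 = -313169/1474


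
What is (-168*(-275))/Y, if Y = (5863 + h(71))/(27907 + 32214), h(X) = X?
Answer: 462931700/989 ≈ 4.6808e+5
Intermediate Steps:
Y = 5934/60121 (Y = (5863 + 71)/(27907 + 32214) = 5934/60121 ≈ 0.098701)
(-168*(-275))/Y = (-168*(-275))/(5934/60121) = 46200*(60121/5934) = 462931700/989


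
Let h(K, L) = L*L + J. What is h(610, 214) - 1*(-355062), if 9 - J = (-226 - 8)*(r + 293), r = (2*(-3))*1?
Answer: 468025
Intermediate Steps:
r = -6 (r = -6*1 = -6)
J = 67167 (J = 9 - (-226 - 8)*(-6 + 293) = 9 - (-234)*287 = 9 - 1*(-67158) = 9 + 67158 = 67167)
h(K, L) = 67167 + L**2 (h(K, L) = L*L + 67167 = L**2 + 67167 = 67167 + L**2)
h(610, 214) - 1*(-355062) = (67167 + 214**2) - 1*(-355062) = (67167 + 45796) + 355062 = 112963 + 355062 = 468025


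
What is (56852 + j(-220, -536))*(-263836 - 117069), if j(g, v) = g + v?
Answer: -21367246880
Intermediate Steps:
(56852 + j(-220, -536))*(-263836 - 117069) = (56852 + (-220 - 536))*(-263836 - 117069) = (56852 - 756)*(-380905) = 56096*(-380905) = -21367246880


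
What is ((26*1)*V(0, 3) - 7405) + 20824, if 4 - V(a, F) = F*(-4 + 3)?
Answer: 13601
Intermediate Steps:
V(a, F) = 4 + F (V(a, F) = 4 - F*(-4 + 3) = 4 - F*(-1) = 4 - (-1)*F = 4 + F)
((26*1)*V(0, 3) - 7405) + 20824 = ((26*1)*(4 + 3) - 7405) + 20824 = (26*7 - 7405) + 20824 = (182 - 7405) + 20824 = -7223 + 20824 = 13601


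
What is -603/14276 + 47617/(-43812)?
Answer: -44137433/39091257 ≈ -1.1291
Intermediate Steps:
-603/14276 + 47617/(-43812) = -603*1/14276 + 47617*(-1/43812) = -603/14276 - 47617/43812 = -44137433/39091257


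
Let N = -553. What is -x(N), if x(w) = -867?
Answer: 867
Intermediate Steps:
-x(N) = -1*(-867) = 867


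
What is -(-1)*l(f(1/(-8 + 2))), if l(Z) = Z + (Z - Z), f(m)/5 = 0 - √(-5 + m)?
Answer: -5*I*√186/6 ≈ -11.365*I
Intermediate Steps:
f(m) = -5*√(-5 + m) (f(m) = 5*(0 - √(-5 + m)) = 5*(-√(-5 + m)) = -5*√(-5 + m))
l(Z) = Z (l(Z) = Z + 0 = Z)
-(-1)*l(f(1/(-8 + 2))) = -(-1)*(-5*√(-5 + 1/(-8 + 2))) = -(-1)*(-5*√(-5 + 1/(-6))) = -(-1)*(-5*√(-5 - ⅙)) = -(-1)*(-5*I*√186/6) = -5*I*√186/6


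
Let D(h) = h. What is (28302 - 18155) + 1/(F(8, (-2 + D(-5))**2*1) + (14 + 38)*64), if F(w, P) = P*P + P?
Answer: 58629367/5778 ≈ 10147.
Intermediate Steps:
F(w, P) = P + P**2 (F(w, P) = P**2 + P = P + P**2)
(28302 - 18155) + 1/(F(8, (-2 + D(-5))**2*1) + (14 + 38)*64) = (28302 - 18155) + 1/(((-2 - 5)**2*1)*(1 + (-2 - 5)**2*1) + (14 + 38)*64) = 10147 + 1/(((-7)**2*1)*(1 + (-7)**2*1) + 52*64) = 10147 + 1/((49*1)*(1 + 49*1) + 3328) = 10147 + 1/(49*(1 + 49) + 3328) = 10147 + 1/(49*50 + 3328) = 10147 + 1/(2450 + 3328) = 10147 + 1/5778 = 58629367/5778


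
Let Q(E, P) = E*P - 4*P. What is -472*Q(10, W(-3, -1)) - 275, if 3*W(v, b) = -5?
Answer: 4445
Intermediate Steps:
W(v, b) = -5/3 (W(v, b) = (⅓)*(-5) = -5/3)
Q(E, P) = -4*P + E*P
-472*Q(10, W(-3, -1)) - 275 = -(-2360)*(-4 + 10)/3 - 275 = -(-2360)*6/3 - 275 = -472*(-10) - 275 = 4720 - 275 = 4445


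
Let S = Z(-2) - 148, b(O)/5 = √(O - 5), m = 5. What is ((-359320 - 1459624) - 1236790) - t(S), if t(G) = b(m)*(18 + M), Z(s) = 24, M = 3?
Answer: -3055734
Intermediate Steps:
b(O) = 5*√(-5 + O) (b(O) = 5*√(O - 5) = 5*√(-5 + O))
S = -124 (S = 24 - 148 = -124)
t(G) = 0 (t(G) = (5*√(-5 + 5))*(18 + 3) = (5*√0)*21 = (5*0)*21 = 0*21 = 0)
((-359320 - 1459624) - 1236790) - t(S) = ((-359320 - 1459624) - 1236790) - 1*0 = (-1818944 - 1236790) + 0 = -3055734 + 0 = -3055734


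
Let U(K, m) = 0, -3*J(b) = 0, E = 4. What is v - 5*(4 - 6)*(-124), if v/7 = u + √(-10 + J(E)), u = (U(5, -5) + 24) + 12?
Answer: -988 + 7*I*√10 ≈ -988.0 + 22.136*I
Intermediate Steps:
J(b) = 0 (J(b) = -⅓*0 = 0)
u = 36 (u = (0 + 24) + 12 = 24 + 12 = 36)
v = 252 + 7*I*√10 (v = 7*(36 + √(-10 + 0)) = 7*(36 + √(-10)) = 7*(36 + I*√10) = 252 + 7*I*√10 ≈ 252.0 + 22.136*I)
v - 5*(4 - 6)*(-124) = (252 + 7*I*√10) - 5*(4 - 6)*(-124) = (252 + 7*I*√10) - 5*(-2)*(-124) = (252 + 7*I*√10) + 10*(-124) = (252 + 7*I*√10) - 1240 = -988 + 7*I*√10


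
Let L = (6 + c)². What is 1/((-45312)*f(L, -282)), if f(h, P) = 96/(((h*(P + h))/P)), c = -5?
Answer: -281/1226686464 ≈ -2.2907e-7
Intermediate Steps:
L = 1 (L = (6 - 5)² = 1² = 1)
f(h, P) = 96*P/(h*(P + h)) (f(h, P) = 96/((h*(P + h)/P)) = 96*(P/(h*(P + h))) = 96*P/(h*(P + h)))
1/((-45312)*f(L, -282)) = 1/((-45312)*((96*(-282)/(1*(-282 + 1))))) = -1/(45312*(96*(-282)*1/(-281))) = -1/(45312*(96*(-282)*1*(-1/281))) = -1/(45312*27072/281) = -1/45312*281/27072 = -281/1226686464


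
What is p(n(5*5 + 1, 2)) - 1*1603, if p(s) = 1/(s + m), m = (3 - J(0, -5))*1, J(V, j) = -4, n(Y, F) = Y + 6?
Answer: -62516/39 ≈ -1603.0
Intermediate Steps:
n(Y, F) = 6 + Y
m = 7 (m = (3 - 1*(-4))*1 = (3 + 4)*1 = 7*1 = 7)
p(s) = 1/(7 + s) (p(s) = 1/(s + 7) = 1/(7 + s))
p(n(5*5 + 1, 2)) - 1*1603 = 1/(7 + (6 + (5*5 + 1))) - 1*1603 = 1/(7 + (6 + (25 + 1))) - 1603 = 1/(7 + (6 + 26)) - 1603 = 1/(7 + 32) - 1603 = 1/39 - 1603 = -62516/39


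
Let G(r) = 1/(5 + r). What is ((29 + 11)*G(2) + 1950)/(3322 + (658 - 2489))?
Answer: 13690/10437 ≈ 1.3117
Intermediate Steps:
((29 + 11)*G(2) + 1950)/(3322 + (658 - 2489)) = ((29 + 11)/(5 + 2) + 1950)/(3322 + (658 - 2489)) = (40/7 + 1950)/(3322 - 1831) = (40*(⅐) + 1950)/1491 = (40/7 + 1950)*(1/1491) = (13690/7)*(1/1491) = 13690/10437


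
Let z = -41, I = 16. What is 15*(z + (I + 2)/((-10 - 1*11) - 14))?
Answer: -4359/7 ≈ -622.71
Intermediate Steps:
15*(z + (I + 2)/((-10 - 1*11) - 14)) = 15*(-41 + (16 + 2)/((-10 - 1*11) - 14)) = 15*(-41 + 18/((-10 - 11) - 14)) = 15*(-41 + 18/(-21 - 14)) = 15*(-41 + 18/(-35)) = 15*(-41 + 18*(-1/35)) = 15*(-41 - 18/35) = 15*(-1453/35) = -4359/7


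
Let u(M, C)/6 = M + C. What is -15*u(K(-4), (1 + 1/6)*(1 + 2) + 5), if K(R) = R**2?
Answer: -2205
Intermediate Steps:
u(M, C) = 6*C + 6*M (u(M, C) = 6*(M + C) = 6*(C + M) = 6*C + 6*M)
-15*u(K(-4), (1 + 1/6)*(1 + 2) + 5) = -15*(6*((1 + 1/6)*(1 + 2) + 5) + 6*(-4)**2) = -15*(6*((1 + 1/6)*3 + 5) + 6*16) = -15*(6*((7/6)*3 + 5) + 96) = -15*(6*(7/2 + 5) + 96) = -15*(6*(17/2) + 96) = -15*(51 + 96) = -15*147 = -2205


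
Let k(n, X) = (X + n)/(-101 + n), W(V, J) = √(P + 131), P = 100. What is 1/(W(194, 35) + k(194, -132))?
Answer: -6/2075 + 9*√231/2075 ≈ 0.063030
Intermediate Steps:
W(V, J) = √231 (W(V, J) = √(100 + 131) = √231)
k(n, X) = (X + n)/(-101 + n)
1/(W(194, 35) + k(194, -132)) = 1/(√231 + (-132 + 194)/(-101 + 194)) = 1/(√231 + 62/93) = 1/(√231 + (1/93)*62) = 1/(√231 + ⅔) = 1/(⅔ + √231)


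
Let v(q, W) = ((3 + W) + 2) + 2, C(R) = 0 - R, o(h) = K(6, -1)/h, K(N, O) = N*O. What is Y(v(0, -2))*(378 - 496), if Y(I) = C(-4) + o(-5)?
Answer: -3068/5 ≈ -613.60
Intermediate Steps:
o(h) = -6/h (o(h) = (6*(-1))/h = -6/h)
C(R) = -R
v(q, W) = 7 + W (v(q, W) = (5 + W) + 2 = 7 + W)
Y(I) = 26/5 (Y(I) = -1*(-4) - 6/(-5) = 4 - 6*(-⅕) = 4 + 6/5 = 26/5)
Y(v(0, -2))*(378 - 496) = 26*(378 - 496)/5 = (26/5)*(-118) = -3068/5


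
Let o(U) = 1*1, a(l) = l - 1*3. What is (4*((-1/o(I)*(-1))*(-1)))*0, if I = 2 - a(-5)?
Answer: 0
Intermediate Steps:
a(l) = -3 + l (a(l) = l - 3 = -3 + l)
I = 10 (I = 2 - (-3 - 5) = 2 - 1*(-8) = 2 + 8 = 10)
o(U) = 1
(4*((-1/o(I)*(-1))*(-1)))*0 = (4*((-1/1*(-1))*(-1)))*0 = (4*((-1*1*(-1))*(-1)))*0 = (4*(-1*(-1)*(-1)))*0 = (4*(1*(-1)))*0 = (4*(-1))*0 = -4*0 = 0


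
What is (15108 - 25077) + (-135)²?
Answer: 8256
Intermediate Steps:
(15108 - 25077) + (-135)² = -9969 + 18225 = 8256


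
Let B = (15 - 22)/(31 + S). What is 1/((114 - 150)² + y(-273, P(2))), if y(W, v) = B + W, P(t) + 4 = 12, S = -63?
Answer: 32/32743 ≈ 0.00097731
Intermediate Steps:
B = 7/32 (B = (15 - 22)/(31 - 63) = -7/(-32) = -7*(-1/32) = 7/32 ≈ 0.21875)
P(t) = 8 (P(t) = -4 + 12 = 8)
y(W, v) = 7/32 + W
1/((114 - 150)² + y(-273, P(2))) = 1/((114 - 150)² + (7/32 - 273)) = 1/((-36)² - 8729/32) = 1/(1296 - 8729/32) = 1/(32743/32) = 32/32743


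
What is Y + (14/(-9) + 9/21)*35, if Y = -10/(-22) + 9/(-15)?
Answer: -19597/495 ≈ -39.590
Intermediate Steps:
Y = -8/55 (Y = -10*(-1/22) + 9*(-1/15) = 5/11 - ⅗ = -8/55 ≈ -0.14545)
Y + (14/(-9) + 9/21)*35 = -8/55 + (14/(-9) + 9/21)*35 = -8/55 + (14*(-⅑) + 9*(1/21))*35 = -8/55 + (-14/9 + 3/7)*35 = -8/55 - 71/63*35 = -8/55 - 355/9 = -19597/495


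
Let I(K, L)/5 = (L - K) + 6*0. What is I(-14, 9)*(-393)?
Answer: -45195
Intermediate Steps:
I(K, L) = -5*K + 5*L (I(K, L) = 5*((L - K) + 6*0) = 5*((L - K) + 0) = 5*(L - K) = -5*K + 5*L)
I(-14, 9)*(-393) = (-5*(-14) + 5*9)*(-393) = (70 + 45)*(-393) = 115*(-393) = -45195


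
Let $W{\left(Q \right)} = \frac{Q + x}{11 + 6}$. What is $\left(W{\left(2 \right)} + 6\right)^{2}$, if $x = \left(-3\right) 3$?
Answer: $\frac{9025}{289} \approx 31.228$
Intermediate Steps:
$x = -9$
$W{\left(Q \right)} = - \frac{9}{17} + \frac{Q}{17}$ ($W{\left(Q \right)} = \frac{Q - 9}{11 + 6} = \frac{-9 + Q}{17} = \left(-9 + Q\right) \frac{1}{17} = - \frac{9}{17} + \frac{Q}{17}$)
$\left(W{\left(2 \right)} + 6\right)^{2} = \left(\left(- \frac{9}{17} + \frac{1}{17} \cdot 2\right) + 6\right)^{2} = \left(\left(- \frac{9}{17} + \frac{2}{17}\right) + 6\right)^{2} = \left(- \frac{7}{17} + 6\right)^{2} = \left(\frac{95}{17}\right)^{2} = \frac{9025}{289}$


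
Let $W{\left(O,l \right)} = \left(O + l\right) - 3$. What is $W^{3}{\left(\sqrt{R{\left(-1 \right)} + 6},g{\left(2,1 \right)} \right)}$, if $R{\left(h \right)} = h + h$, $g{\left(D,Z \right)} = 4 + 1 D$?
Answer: $125$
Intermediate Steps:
$g{\left(D,Z \right)} = 4 + D$
$R{\left(h \right)} = 2 h$
$W{\left(O,l \right)} = -3 + O + l$
$W^{3}{\left(\sqrt{R{\left(-1 \right)} + 6},g{\left(2,1 \right)} \right)} = \left(-3 + \sqrt{2 \left(-1\right) + 6} + \left(4 + 2\right)\right)^{3} = \left(-3 + \sqrt{-2 + 6} + 6\right)^{3} = \left(-3 + \sqrt{4} + 6\right)^{3} = \left(-3 + 2 + 6\right)^{3} = 5^{3} = 125$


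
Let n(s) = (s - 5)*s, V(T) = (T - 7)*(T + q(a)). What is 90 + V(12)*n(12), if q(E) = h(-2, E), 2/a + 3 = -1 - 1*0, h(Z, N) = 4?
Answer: 6810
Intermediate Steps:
a = -½ (a = 2/(-3 + (-1 - 1*0)) = 2/(-3 + (-1 + 0)) = 2/(-3 - 1) = 2/(-4) = 2*(-¼) = -½ ≈ -0.50000)
q(E) = 4
V(T) = (-7 + T)*(4 + T) (V(T) = (T - 7)*(T + 4) = (-7 + T)*(4 + T))
n(s) = s*(-5 + s) (n(s) = (-5 + s)*s = s*(-5 + s))
90 + V(12)*n(12) = 90 + (-28 + 12² - 3*12)*(12*(-5 + 12)) = 90 + (-28 + 144 - 36)*(12*7) = 90 + 80*84 = 90 + 6720 = 6810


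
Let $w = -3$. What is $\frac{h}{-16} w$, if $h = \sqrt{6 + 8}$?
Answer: $\frac{3 \sqrt{14}}{16} \approx 0.70156$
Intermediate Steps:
$h = \sqrt{14} \approx 3.7417$
$\frac{h}{-16} w = \frac{\sqrt{14}}{-16} \left(-3\right) = \sqrt{14} \left(- \frac{1}{16}\right) \left(-3\right) = - \frac{\sqrt{14}}{16} \left(-3\right) = \frac{3 \sqrt{14}}{16}$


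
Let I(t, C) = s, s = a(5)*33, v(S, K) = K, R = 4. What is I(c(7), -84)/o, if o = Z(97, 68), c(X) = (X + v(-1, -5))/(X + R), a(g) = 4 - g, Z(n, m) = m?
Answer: -33/68 ≈ -0.48529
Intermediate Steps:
c(X) = (-5 + X)/(4 + X) (c(X) = (X - 5)/(X + 4) = (-5 + X)/(4 + X))
o = 68
s = -33 (s = (4 - 1*5)*33 = (4 - 5)*33 = -1*33 = -33)
I(t, C) = -33
I(c(7), -84)/o = -33/68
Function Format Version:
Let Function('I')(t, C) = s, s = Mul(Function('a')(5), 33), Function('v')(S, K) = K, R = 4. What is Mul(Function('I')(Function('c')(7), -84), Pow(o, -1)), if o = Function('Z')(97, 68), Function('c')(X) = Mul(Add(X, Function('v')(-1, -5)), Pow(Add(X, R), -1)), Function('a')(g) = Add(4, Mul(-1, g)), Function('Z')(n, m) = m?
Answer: Rational(-33, 68) ≈ -0.48529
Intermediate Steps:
Function('c')(X) = Mul(Pow(Add(4, X), -1), Add(-5, X)) (Function('c')(X) = Mul(Add(X, -5), Pow(Add(X, 4), -1)) = Mul(Add(-5, X), Pow(Add(4, X), -1)) = Mul(Pow(Add(4, X), -1), Add(-5, X)))
o = 68
s = -33 (s = Mul(Add(4, Mul(-1, 5)), 33) = Mul(Add(4, -5), 33) = Mul(-1, 33) = -33)
Function('I')(t, C) = -33
Mul(Function('I')(Function('c')(7), -84), Pow(o, -1)) = Mul(-33, Pow(68, -1)) = Mul(-33, Rational(1, 68)) = Rational(-33, 68)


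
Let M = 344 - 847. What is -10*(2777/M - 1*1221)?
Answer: 6169400/503 ≈ 12265.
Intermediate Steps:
M = -503
-10*(2777/M - 1*1221) = -10*(2777/(-503) - 1*1221) = -10*(2777*(-1/503) - 1221) = -10*(-2777/503 - 1221) = -10*(-616940/503) = 6169400/503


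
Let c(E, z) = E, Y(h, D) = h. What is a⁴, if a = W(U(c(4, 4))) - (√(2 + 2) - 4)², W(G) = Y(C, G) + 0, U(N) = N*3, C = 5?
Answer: 1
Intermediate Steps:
U(N) = 3*N
W(G) = 5 (W(G) = 5 + 0 = 5)
a = 1 (a = 5 - (√(2 + 2) - 4)² = 5 - (√4 - 4)² = 5 - (2 - 4)² = 5 - 1*(-2)² = 5 - 1*4 = 5 - 4 = 1)
a⁴ = 1⁴ = 1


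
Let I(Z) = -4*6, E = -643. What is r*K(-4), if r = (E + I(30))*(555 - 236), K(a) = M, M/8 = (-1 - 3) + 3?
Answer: 1702184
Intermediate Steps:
M = -8 (M = 8*((-1 - 3) + 3) = 8*(-4 + 3) = 8*(-1) = -8)
K(a) = -8
I(Z) = -24
r = -212773 (r = (-643 - 24)*(555 - 236) = -667*319 = -212773)
r*K(-4) = -212773*(-8) = 1702184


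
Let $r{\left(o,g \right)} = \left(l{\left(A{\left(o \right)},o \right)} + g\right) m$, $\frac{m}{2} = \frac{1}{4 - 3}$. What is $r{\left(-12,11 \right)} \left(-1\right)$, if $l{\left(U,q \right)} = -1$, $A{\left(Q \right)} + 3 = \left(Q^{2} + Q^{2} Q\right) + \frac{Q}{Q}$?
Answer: $-20$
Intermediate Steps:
$A{\left(Q \right)} = -2 + Q^{2} + Q^{3}$ ($A{\left(Q \right)} = -3 + \left(\left(Q^{2} + Q^{2} Q\right) + \frac{Q}{Q}\right) = -3 + \left(\left(Q^{2} + Q^{3}\right) + 1\right) = -3 + \left(1 + Q^{2} + Q^{3}\right) = -2 + Q^{2} + Q^{3}$)
$m = 2$ ($m = \frac{2}{4 - 3} = \frac{2}{1} = 2 \cdot 1 = 2$)
$r{\left(o,g \right)} = -2 + 2 g$ ($r{\left(o,g \right)} = \left(-1 + g\right) 2 = -2 + 2 g$)
$r{\left(-12,11 \right)} \left(-1\right) = \left(-2 + 2 \cdot 11\right) \left(-1\right) = \left(-2 + 22\right) \left(-1\right) = 20 \left(-1\right) = -20$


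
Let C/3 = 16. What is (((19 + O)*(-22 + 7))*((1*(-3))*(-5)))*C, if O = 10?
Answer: -313200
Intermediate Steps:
C = 48 (C = 3*16 = 48)
(((19 + O)*(-22 + 7))*((1*(-3))*(-5)))*C = (((19 + 10)*(-22 + 7))*((1*(-3))*(-5)))*48 = ((29*(-15))*(-3*(-5)))*48 = -435*15*48 = -6525*48 = -313200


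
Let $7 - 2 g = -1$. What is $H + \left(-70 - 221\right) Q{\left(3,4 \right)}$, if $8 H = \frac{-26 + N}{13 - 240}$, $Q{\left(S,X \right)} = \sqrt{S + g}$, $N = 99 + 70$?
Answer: $- \frac{143}{1816} - 291 \sqrt{7} \approx -769.99$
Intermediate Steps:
$N = 169$
$g = 4$ ($g = \frac{7}{2} - - \frac{1}{2} = \frac{7}{2} + \frac{1}{2} = 4$)
$Q{\left(S,X \right)} = \sqrt{4 + S}$ ($Q{\left(S,X \right)} = \sqrt{S + 4} = \sqrt{4 + S}$)
$H = - \frac{143}{1816}$ ($H = \frac{\left(-26 + 169\right) \frac{1}{13 - 240}}{8} = \frac{143 \frac{1}{-227}}{8} = \frac{143 \left(- \frac{1}{227}\right)}{8} = \frac{1}{8} \left(- \frac{143}{227}\right) = - \frac{143}{1816} \approx -0.078745$)
$H + \left(-70 - 221\right) Q{\left(3,4 \right)} = - \frac{143}{1816} + \left(-70 - 221\right) \sqrt{4 + 3} = - \frac{143}{1816} + \left(-70 - 221\right) \sqrt{7} = - \frac{143}{1816} - 291 \sqrt{7}$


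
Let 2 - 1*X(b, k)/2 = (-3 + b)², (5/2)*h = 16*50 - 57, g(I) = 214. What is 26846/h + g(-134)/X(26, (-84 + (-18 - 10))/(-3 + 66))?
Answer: 35290104/391561 ≈ 90.127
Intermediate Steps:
h = 1486/5 (h = 2*(16*50 - 57)/5 = 2*(800 - 57)/5 = (⅖)*743 = 1486/5 ≈ 297.20)
X(b, k) = 4 - 2*(-3 + b)²
26846/h + g(-134)/X(26, (-84 + (-18 - 10))/(-3 + 66)) = 26846/(1486/5) + 214/(4 - 2*(-3 + 26)²) = 26846*(5/1486) + 214/(4 - 2*23²) = 67115/743 + 214/(4 - 2*529) = 67115/743 + 214/(4 - 1058) = 67115/743 + 214/(-1054) = 67115/743 + 214*(-1/1054) = 67115/743 - 107/527 = 35290104/391561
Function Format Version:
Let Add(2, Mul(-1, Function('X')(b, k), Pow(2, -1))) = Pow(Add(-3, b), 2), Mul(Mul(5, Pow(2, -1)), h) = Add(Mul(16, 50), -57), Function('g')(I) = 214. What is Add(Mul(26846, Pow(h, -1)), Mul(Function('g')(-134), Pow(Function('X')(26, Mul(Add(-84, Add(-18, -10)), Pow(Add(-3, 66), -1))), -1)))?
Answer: Rational(35290104, 391561) ≈ 90.127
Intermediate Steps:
h = Rational(1486, 5) (h = Mul(Rational(2, 5), Add(Mul(16, 50), -57)) = Mul(Rational(2, 5), Add(800, -57)) = Mul(Rational(2, 5), 743) = Rational(1486, 5) ≈ 297.20)
Function('X')(b, k) = Add(4, Mul(-2, Pow(Add(-3, b), 2)))
Add(Mul(26846, Pow(h, -1)), Mul(Function('g')(-134), Pow(Function('X')(26, Mul(Add(-84, Add(-18, -10)), Pow(Add(-3, 66), -1))), -1))) = Add(Mul(26846, Pow(Rational(1486, 5), -1)), Mul(214, Pow(Add(4, Mul(-2, Pow(Add(-3, 26), 2))), -1))) = Add(Mul(26846, Rational(5, 1486)), Mul(214, Pow(Add(4, Mul(-2, Pow(23, 2))), -1))) = Add(Rational(67115, 743), Mul(214, Pow(Add(4, Mul(-2, 529)), -1))) = Add(Rational(67115, 743), Mul(214, Pow(Add(4, -1058), -1))) = Add(Rational(67115, 743), Mul(214, Pow(-1054, -1))) = Add(Rational(67115, 743), Mul(214, Rational(-1, 1054))) = Add(Rational(67115, 743), Rational(-107, 527)) = Rational(35290104, 391561)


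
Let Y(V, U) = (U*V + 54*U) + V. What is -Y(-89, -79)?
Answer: -2676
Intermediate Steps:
Y(V, U) = V + 54*U + U*V (Y(V, U) = (54*U + U*V) + V = V + 54*U + U*V)
-Y(-89, -79) = -(-89 + 54*(-79) - 79*(-89)) = -(-89 - 4266 + 7031) = -1*2676 = -2676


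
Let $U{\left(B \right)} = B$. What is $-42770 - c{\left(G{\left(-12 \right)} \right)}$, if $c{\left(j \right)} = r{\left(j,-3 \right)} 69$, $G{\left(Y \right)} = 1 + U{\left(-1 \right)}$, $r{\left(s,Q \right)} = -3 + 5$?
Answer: $-42908$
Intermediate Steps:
$r{\left(s,Q \right)} = 2$
$G{\left(Y \right)} = 0$ ($G{\left(Y \right)} = 1 - 1 = 0$)
$c{\left(j \right)} = 138$ ($c{\left(j \right)} = 2 \cdot 69 = 138$)
$-42770 - c{\left(G{\left(-12 \right)} \right)} = -42770 - 138 = -42908$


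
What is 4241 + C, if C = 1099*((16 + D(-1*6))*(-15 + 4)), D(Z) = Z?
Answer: -116649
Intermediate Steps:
C = -120890 (C = 1099*((16 - 1*6)*(-15 + 4)) = 1099*((16 - 6)*(-11)) = 1099*(10*(-11)) = 1099*(-110) = -120890)
4241 + C = 4241 - 120890 = -116649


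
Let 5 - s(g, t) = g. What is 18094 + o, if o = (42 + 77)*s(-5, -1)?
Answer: 19284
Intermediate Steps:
s(g, t) = 5 - g
o = 1190 (o = (42 + 77)*(5 - 1*(-5)) = 119*(5 + 5) = 119*10 = 1190)
18094 + o = 18094 + 1190 = 19284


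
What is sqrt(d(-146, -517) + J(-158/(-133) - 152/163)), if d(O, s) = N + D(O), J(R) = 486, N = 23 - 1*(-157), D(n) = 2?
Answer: 2*sqrt(167) ≈ 25.846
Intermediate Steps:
N = 180 (N = 23 + 157 = 180)
d(O, s) = 182 (d(O, s) = 180 + 2 = 182)
sqrt(d(-146, -517) + J(-158/(-133) - 152/163)) = sqrt(182 + 486) = sqrt(668) = 2*sqrt(167)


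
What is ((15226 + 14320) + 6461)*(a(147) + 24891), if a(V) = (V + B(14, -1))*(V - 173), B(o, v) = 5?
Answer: 753950573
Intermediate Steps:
a(V) = (-173 + V)*(5 + V) (a(V) = (V + 5)*(V - 173) = (5 + V)*(-173 + V) = (-173 + V)*(5 + V))
((15226 + 14320) + 6461)*(a(147) + 24891) = ((15226 + 14320) + 6461)*((-865 + 147**2 - 168*147) + 24891) = (29546 + 6461)*((-865 + 21609 - 24696) + 24891) = 36007*(-3952 + 24891) = 36007*20939 = 753950573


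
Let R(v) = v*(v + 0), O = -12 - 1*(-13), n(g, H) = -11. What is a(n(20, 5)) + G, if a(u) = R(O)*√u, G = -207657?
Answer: -207657 + I*√11 ≈ -2.0766e+5 + 3.3166*I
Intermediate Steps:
O = 1 (O = -12 + 13 = 1)
R(v) = v² (R(v) = v*v = v²)
a(u) = √u (a(u) = 1²*√u = 1*√u = √u)
a(n(20, 5)) + G = √(-11) - 207657 = I*√11 - 207657 = -207657 + I*√11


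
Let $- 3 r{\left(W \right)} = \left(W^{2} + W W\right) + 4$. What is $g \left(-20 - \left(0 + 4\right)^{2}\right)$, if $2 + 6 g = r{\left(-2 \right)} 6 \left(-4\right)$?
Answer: $-564$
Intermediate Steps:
$r{\left(W \right)} = - \frac{4}{3} - \frac{2 W^{2}}{3}$ ($r{\left(W \right)} = - \frac{\left(W^{2} + W W\right) + 4}{3} = - \frac{\left(W^{2} + W^{2}\right) + 4}{3} = - \frac{2 W^{2} + 4}{3} = - \frac{4 + 2 W^{2}}{3} = - \frac{4}{3} - \frac{2 W^{2}}{3}$)
$g = \frac{47}{3}$ ($g = - \frac{1}{3} + \frac{\left(- \frac{4}{3} - \frac{2 \left(-2\right)^{2}}{3}\right) 6 \left(-4\right)}{6} = - \frac{1}{3} + \frac{\left(- \frac{4}{3} - \frac{8}{3}\right) 6 \left(-4\right)}{6} = - \frac{1}{3} + \frac{\left(-4\right) 6 \left(-4\right)}{6} = - \frac{1}{3} + \frac{\left(-24\right) \left(-4\right)}{6} = - \frac{1}{3} + \frac{1}{6} \cdot 96 = - \frac{1}{3} + 16 = \frac{47}{3} \approx 15.667$)
$g \left(-20 - \left(0 + 4\right)^{2}\right) = \frac{47 \left(-20 - \left(0 + 4\right)^{2}\right)}{3} = \frac{47 \left(-20 - 4^{2}\right)}{3} = \frac{47 \left(-20 - 16\right)}{3} = \frac{47}{3} \left(-36\right) = -564$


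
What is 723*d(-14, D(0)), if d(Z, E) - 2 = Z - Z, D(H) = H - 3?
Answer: 1446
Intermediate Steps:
D(H) = -3 + H
d(Z, E) = 2 (d(Z, E) = 2 + (Z - Z) = 2 + 0 = 2)
723*d(-14, D(0)) = 723*2 = 1446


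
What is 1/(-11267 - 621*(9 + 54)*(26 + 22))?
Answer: -1/1889171 ≈ -5.2933e-7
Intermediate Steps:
1/(-11267 - 621*(9 + 54)*(26 + 22)) = 1/(-11267 - 39123*48) = 1/(-11267 - 621*3024) = 1/(-11267 - 1877904) = 1/(-1889171) = -1/1889171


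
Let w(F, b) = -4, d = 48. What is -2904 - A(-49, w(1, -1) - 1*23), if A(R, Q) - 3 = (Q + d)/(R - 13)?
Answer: -180213/62 ≈ -2906.7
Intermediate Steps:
A(R, Q) = 3 + (48 + Q)/(-13 + R) (A(R, Q) = 3 + (Q + 48)/(R - 13) = 3 + (48 + Q)/(-13 + R))
-2904 - A(-49, w(1, -1) - 1*23) = -2904 - (9 + (-4 - 1*23) + 3*(-49))/(-13 - 49) = -2904 - (9 + (-4 - 23) - 147)/(-62) = -2904 - (-1)*(9 - 27 - 147)/62 = -2904 - (-1)*(-165)/62 = -2904 - 1*165/62 = -2904 - 165/62 = -180213/62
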